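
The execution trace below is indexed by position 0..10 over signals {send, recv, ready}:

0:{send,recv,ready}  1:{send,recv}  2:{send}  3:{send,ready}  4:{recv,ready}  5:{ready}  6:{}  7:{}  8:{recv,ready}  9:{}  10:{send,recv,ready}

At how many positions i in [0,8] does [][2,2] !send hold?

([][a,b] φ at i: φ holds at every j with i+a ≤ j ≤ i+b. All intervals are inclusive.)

6

Evaluate at each i in [0,8]:
  i=0: ✗ (fails at j=2)
  i=1: ✗ (fails at j=3)
  i=2: ✓ (all of [4,4])
  i=3: ✓ (all of [5,5])
  i=4: ✓ (all of [6,6])
  i=5: ✓ (all of [7,7])
  i=6: ✓ (all of [8,8])
  i=7: ✓ (all of [9,9])
  i=8: ✗ (fails at j=10)
Positions where it holds: {2, 3, 4, 5, 6, 7} → 6.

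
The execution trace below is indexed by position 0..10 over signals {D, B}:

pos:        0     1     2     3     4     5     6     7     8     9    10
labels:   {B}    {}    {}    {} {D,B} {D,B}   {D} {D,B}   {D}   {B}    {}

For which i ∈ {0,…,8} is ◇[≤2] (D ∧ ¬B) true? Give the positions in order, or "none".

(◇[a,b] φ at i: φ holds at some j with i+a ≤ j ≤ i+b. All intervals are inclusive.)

4, 5, 6, 7, 8

Evaluate at each i in [0,8]:
  i=0: ✗ (none in [0,2])
  i=1: ✗ (none in [1,3])
  i=2: ✗ (none in [2,4])
  i=3: ✗ (none in [3,5])
  i=4: ✓ (witness j=6)
  i=5: ✓ (witness j=6)
  i=6: ✓ (witness j=6)
  i=7: ✓ (witness j=8)
  i=8: ✓ (witness j=8)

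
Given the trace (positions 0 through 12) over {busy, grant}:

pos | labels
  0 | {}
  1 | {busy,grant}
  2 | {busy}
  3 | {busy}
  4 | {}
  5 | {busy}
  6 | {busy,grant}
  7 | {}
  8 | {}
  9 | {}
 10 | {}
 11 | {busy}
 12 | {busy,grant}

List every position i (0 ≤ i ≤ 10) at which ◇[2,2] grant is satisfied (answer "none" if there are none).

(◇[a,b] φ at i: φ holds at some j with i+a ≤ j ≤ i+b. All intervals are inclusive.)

4, 10

Evaluate at each i in [0,10]:
  i=0: ✗ (none in [2,2])
  i=1: ✗ (none in [3,3])
  i=2: ✗ (none in [4,4])
  i=3: ✗ (none in [5,5])
  i=4: ✓ (witness j=6)
  i=5: ✗ (none in [7,7])
  i=6: ✗ (none in [8,8])
  i=7: ✗ (none in [9,9])
  i=8: ✗ (none in [10,10])
  i=9: ✗ (none in [11,11])
  i=10: ✓ (witness j=12)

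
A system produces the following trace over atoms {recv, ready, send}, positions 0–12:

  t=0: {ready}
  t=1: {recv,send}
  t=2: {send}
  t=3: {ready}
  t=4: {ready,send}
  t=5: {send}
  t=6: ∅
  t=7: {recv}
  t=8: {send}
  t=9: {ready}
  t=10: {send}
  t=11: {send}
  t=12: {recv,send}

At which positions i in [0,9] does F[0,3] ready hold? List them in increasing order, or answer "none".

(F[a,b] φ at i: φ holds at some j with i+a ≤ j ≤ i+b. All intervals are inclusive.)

Evaluate at each i in [0,9]:
  i=0: ✓ (witness j=0)
  i=1: ✓ (witness j=3)
  i=2: ✓ (witness j=3)
  i=3: ✓ (witness j=3)
  i=4: ✓ (witness j=4)
  i=5: ✗ (none in [5,8])
  i=6: ✓ (witness j=9)
  i=7: ✓ (witness j=9)
  i=8: ✓ (witness j=9)
  i=9: ✓ (witness j=9)

0, 1, 2, 3, 4, 6, 7, 8, 9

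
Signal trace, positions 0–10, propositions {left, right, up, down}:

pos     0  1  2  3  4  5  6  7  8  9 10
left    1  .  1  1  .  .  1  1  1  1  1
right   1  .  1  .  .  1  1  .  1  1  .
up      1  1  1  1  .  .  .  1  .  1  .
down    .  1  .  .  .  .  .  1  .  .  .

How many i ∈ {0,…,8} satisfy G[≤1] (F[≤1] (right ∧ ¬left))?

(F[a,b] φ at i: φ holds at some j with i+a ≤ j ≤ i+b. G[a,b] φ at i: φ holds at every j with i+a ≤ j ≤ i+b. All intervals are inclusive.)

Evaluate at each i in [0,8]:
  i=0: ✗ (fails at j=0)
  i=1: ✗ (fails at j=1)
  i=2: ✗ (fails at j=2)
  i=3: ✗ (fails at j=3)
  i=4: ✓ (all of [4,5])
  i=5: ✗ (fails at j=6)
  i=6: ✗ (fails at j=6)
  i=7: ✗ (fails at j=7)
  i=8: ✗ (fails at j=8)
Positions where it holds: {4} → 1.

1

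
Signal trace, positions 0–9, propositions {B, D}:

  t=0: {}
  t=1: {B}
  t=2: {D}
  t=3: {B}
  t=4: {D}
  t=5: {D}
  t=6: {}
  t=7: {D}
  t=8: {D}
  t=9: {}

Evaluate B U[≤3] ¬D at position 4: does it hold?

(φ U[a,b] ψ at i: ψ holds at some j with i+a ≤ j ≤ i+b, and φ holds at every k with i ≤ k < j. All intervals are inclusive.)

False

Need some j in [4,7] with ¬D, and B at every k in [4,j-1].
  j=4: ¬D false.
  j=5: ¬D false.
  j=6: ¬D holds, but B fails at k=4 → not this j.
  j=7: ¬D false.
No j in the window works → until fails.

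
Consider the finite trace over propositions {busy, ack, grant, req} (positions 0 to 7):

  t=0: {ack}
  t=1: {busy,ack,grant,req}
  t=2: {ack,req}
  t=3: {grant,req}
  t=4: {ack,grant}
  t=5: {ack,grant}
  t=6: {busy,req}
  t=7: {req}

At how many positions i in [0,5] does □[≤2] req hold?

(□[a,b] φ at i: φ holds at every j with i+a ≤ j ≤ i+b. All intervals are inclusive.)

1

Evaluate at each i in [0,5]:
  i=0: ✗ (fails at j=0)
  i=1: ✓ (all of [1,3])
  i=2: ✗ (fails at j=4)
  i=3: ✗ (fails at j=4)
  i=4: ✗ (fails at j=4)
  i=5: ✗ (fails at j=5)
Positions where it holds: {1} → 1.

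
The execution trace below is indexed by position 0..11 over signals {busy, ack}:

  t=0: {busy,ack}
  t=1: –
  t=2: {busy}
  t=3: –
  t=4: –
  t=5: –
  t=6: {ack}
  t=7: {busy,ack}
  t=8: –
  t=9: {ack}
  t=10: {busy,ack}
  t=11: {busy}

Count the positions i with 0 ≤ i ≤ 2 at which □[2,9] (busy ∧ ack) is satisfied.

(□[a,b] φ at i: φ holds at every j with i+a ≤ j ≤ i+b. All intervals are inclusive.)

0

Evaluate at each i in [0,2]:
  i=0: ✗ (fails at j=2)
  i=1: ✗ (fails at j=3)
  i=2: ✗ (fails at j=4)
Positions where it holds: {} → 0.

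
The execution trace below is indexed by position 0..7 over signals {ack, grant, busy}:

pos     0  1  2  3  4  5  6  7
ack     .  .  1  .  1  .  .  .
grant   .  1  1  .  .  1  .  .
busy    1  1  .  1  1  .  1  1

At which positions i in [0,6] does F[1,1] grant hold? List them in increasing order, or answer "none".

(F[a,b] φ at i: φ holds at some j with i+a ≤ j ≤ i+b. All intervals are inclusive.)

0, 1, 4

Evaluate at each i in [0,6]:
  i=0: ✓ (witness j=1)
  i=1: ✓ (witness j=2)
  i=2: ✗ (none in [3,3])
  i=3: ✗ (none in [4,4])
  i=4: ✓ (witness j=5)
  i=5: ✗ (none in [6,6])
  i=6: ✗ (none in [7,7])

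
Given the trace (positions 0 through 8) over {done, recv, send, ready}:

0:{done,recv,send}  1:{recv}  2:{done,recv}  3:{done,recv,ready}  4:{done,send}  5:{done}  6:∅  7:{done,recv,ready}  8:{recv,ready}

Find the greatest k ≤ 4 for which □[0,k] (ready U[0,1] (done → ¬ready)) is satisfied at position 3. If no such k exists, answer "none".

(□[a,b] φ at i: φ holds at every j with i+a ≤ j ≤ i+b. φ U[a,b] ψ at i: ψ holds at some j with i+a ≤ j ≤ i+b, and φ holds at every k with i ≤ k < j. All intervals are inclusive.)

(ready U[0,1] (done → ¬ready)) must hold from j=3 onward; find where it first fails.
  j=3: holds
  j=4: holds
  j=5: holds
  j=6: holds
  j=7: holds
Holds through j=7; largest k = 4.

4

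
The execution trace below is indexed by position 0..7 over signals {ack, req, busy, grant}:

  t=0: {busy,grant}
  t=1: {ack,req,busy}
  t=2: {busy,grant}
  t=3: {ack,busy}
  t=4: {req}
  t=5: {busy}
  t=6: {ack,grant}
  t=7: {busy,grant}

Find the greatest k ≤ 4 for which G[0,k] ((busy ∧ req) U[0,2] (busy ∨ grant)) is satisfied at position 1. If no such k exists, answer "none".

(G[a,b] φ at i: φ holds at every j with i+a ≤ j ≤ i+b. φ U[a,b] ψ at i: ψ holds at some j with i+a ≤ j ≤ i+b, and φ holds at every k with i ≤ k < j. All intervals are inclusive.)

((busy ∧ req) U[0,2] (busy ∨ grant)) must hold from j=1 onward; find where it first fails.
  j=1: holds
  j=2: holds
  j=3: holds
  j=4: fails
Holds on [1,3], so largest k = 2.

2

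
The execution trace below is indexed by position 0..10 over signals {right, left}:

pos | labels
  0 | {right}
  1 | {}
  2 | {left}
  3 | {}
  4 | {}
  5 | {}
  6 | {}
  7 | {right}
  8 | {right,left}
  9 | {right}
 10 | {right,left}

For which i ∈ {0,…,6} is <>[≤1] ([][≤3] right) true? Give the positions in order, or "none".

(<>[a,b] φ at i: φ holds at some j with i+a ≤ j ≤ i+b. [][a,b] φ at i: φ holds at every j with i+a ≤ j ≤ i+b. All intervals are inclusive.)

Evaluate at each i in [0,6]:
  i=0: ✗ (none in [0,1])
  i=1: ✗ (none in [1,2])
  i=2: ✗ (none in [2,3])
  i=3: ✗ (none in [3,4])
  i=4: ✗ (none in [4,5])
  i=5: ✗ (none in [5,6])
  i=6: ✓ (witness j=7)

6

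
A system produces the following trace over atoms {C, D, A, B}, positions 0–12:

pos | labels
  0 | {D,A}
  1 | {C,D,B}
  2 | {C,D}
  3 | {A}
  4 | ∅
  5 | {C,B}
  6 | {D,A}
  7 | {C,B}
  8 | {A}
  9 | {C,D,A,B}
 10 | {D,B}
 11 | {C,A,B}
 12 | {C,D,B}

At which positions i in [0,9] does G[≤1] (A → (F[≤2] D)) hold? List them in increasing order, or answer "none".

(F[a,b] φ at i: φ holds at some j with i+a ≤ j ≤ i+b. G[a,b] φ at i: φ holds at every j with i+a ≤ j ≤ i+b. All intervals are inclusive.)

Evaluate at each i in [0,9]:
  i=0: ✓ (all of [0,1])
  i=1: ✓ (all of [1,2])
  i=2: ✗ (fails at j=3)
  i=3: ✗ (fails at j=3)
  i=4: ✓ (all of [4,5])
  i=5: ✓ (all of [5,6])
  i=6: ✓ (all of [6,7])
  i=7: ✓ (all of [7,8])
  i=8: ✓ (all of [8,9])
  i=9: ✓ (all of [9,10])

0, 1, 4, 5, 6, 7, 8, 9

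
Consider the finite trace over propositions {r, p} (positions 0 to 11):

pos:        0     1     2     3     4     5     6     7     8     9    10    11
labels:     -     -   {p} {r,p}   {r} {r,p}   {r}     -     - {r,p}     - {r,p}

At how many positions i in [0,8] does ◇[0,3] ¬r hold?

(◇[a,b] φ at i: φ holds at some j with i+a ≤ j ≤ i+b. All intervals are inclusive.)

Evaluate at each i in [0,8]:
  i=0: ✓ (witness j=0)
  i=1: ✓ (witness j=1)
  i=2: ✓ (witness j=2)
  i=3: ✗ (none in [3,6])
  i=4: ✓ (witness j=7)
  i=5: ✓ (witness j=7)
  i=6: ✓ (witness j=7)
  i=7: ✓ (witness j=7)
  i=8: ✓ (witness j=8)
Positions where it holds: {0, 1, 2, 4, 5, 6, 7, 8} → 8.

8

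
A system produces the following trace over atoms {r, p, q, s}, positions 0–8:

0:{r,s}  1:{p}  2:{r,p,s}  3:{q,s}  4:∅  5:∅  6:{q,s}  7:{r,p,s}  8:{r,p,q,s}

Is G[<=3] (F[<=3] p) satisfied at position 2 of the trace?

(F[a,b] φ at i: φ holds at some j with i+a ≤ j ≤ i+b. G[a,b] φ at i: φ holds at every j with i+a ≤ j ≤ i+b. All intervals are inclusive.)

Does not hold

Check F[<=3] p at every j in [2,5]:
  j=2: holds (witness at 2)
  j=3: fails (none in [3,6])
  j=4: holds (witness at 7)
  j=5: holds (witness at 7)
Fails at j=3 → formula fails.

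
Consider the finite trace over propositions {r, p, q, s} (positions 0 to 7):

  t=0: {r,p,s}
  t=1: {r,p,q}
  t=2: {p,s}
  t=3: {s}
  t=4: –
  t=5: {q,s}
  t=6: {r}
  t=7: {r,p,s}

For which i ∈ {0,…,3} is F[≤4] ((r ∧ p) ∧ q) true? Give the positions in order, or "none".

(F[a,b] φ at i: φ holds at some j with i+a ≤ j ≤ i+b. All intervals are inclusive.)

0, 1

Evaluate at each i in [0,3]:
  i=0: ✓ (witness j=1)
  i=1: ✓ (witness j=1)
  i=2: ✗ (none in [2,6])
  i=3: ✗ (none in [3,7])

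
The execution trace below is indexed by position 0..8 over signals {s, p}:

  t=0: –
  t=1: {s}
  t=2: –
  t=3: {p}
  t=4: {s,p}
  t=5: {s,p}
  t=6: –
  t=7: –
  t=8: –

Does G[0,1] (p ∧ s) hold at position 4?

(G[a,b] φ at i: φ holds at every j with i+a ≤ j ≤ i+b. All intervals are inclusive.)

Check (p ∧ s) at every j in [4,5]:
  j=4: true
  j=5: true
All positions satisfy it → formula holds.

True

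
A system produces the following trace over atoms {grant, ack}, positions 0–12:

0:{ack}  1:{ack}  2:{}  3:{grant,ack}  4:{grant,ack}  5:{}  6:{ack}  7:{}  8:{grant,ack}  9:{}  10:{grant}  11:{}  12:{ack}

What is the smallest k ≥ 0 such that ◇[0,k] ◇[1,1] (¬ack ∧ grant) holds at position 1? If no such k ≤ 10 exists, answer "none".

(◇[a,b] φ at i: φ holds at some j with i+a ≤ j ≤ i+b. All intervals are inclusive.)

8

Scan j = 1,2,… for ◇[1,1] (¬ack ∧ grant):
  j=1: fails
  j=2: fails
  j=3: fails
  j=4: fails
  j=5: fails
  j=6: fails
  j=7: fails
  j=8: fails
  j=9: holds
First hit at j=9, so smallest k = 9-1 = 8.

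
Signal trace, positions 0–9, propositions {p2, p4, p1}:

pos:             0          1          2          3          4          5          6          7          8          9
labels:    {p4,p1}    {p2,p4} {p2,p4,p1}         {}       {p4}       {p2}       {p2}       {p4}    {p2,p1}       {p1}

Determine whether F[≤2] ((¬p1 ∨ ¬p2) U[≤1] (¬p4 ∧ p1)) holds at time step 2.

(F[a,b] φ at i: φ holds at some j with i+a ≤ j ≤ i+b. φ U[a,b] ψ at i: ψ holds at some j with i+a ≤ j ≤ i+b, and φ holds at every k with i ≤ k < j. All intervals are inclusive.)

No

Check ((¬p1 ∨ ¬p2) U[≤1] (¬p4 ∧ p1)) at each j in [2,4]:
  j=2: fails
  j=3: fails
  j=4: fails
No position in the window satisfies it → formula fails.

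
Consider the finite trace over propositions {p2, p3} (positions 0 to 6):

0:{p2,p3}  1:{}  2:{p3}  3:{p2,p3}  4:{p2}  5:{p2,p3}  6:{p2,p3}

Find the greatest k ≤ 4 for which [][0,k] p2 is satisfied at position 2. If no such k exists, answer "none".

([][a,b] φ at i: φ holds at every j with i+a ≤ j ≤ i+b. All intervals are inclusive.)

none

p2 must hold from j=2 onward; find where it first fails.
  j=2: fails → no k works.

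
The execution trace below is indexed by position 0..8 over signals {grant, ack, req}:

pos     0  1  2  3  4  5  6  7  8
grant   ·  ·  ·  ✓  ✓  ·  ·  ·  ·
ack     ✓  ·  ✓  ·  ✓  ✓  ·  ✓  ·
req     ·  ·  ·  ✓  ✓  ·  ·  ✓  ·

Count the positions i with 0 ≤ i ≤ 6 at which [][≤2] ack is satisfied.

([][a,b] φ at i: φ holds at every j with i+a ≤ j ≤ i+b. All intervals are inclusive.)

Evaluate at each i in [0,6]:
  i=0: ✗ (fails at j=1)
  i=1: ✗ (fails at j=1)
  i=2: ✗ (fails at j=3)
  i=3: ✗ (fails at j=3)
  i=4: ✗ (fails at j=6)
  i=5: ✗ (fails at j=6)
  i=6: ✗ (fails at j=6)
Positions where it holds: {} → 0.

0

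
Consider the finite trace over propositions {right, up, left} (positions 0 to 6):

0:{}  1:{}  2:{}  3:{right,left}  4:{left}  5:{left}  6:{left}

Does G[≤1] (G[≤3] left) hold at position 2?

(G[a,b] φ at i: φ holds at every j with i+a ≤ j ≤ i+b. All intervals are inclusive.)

Does not hold

Check G[≤3] left at every j in [2,3]:
  j=2: fails at 2
  j=3: holds on [3,6]
Fails at j=2 → formula fails.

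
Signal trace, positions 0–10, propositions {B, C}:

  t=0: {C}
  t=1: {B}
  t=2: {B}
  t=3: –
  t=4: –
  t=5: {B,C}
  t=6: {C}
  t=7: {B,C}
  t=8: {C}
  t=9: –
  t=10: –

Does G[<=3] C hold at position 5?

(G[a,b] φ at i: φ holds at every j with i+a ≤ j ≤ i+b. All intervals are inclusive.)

Check C at every j in [5,8]:
  j=5: true
  j=6: true
  j=7: true
  j=8: true
All positions satisfy it → formula holds.

True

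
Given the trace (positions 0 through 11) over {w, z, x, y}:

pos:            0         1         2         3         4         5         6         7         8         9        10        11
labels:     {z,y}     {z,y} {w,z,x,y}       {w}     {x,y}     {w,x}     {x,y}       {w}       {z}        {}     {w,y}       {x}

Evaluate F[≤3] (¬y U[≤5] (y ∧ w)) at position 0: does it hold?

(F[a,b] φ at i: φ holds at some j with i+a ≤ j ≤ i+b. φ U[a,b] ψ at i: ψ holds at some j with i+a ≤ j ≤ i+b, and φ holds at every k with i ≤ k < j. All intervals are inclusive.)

Check (¬y U[≤5] (y ∧ w)) at each j in [0,3]:
  j=0: fails
  j=1: fails
  j=2: holds
  j=3: fails
Found at j=2 → formula holds.

True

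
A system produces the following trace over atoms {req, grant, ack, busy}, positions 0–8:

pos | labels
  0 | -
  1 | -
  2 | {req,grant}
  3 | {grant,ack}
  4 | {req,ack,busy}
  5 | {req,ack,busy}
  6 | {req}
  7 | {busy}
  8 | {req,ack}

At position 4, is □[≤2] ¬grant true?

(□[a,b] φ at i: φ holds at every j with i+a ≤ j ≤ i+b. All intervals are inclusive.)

Holds

Check ¬grant at every j in [4,6]:
  j=4: true
  j=5: true
  j=6: true
All positions satisfy it → formula holds.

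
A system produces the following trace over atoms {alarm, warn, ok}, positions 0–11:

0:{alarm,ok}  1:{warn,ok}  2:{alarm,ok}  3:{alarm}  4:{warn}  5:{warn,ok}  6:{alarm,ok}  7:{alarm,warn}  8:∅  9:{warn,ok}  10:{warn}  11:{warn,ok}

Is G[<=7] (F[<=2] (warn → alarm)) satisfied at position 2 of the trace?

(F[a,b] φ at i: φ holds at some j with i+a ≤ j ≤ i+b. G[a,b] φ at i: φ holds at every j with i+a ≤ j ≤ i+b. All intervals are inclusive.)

Does not hold

Check F[<=2] (warn → alarm) at every j in [2,9]:
  j=2: holds (witness at 2)
  j=3: holds (witness at 3)
  j=4: holds (witness at 6)
  j=5: holds (witness at 6)
  j=6: holds (witness at 6)
  j=7: holds (witness at 7)
  j=8: holds (witness at 8)
  j=9: fails (none in [9,11])
Fails at j=9 → formula fails.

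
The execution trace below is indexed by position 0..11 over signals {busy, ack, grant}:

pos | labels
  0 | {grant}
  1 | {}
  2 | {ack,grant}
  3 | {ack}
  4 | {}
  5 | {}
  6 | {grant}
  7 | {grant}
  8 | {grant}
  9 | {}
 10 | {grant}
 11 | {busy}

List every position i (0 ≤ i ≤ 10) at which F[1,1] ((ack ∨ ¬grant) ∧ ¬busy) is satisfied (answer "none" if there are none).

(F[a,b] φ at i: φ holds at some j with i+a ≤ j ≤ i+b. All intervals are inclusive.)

Evaluate at each i in [0,10]:
  i=0: ✓ (witness j=1)
  i=1: ✓ (witness j=2)
  i=2: ✓ (witness j=3)
  i=3: ✓ (witness j=4)
  i=4: ✓ (witness j=5)
  i=5: ✗ (none in [6,6])
  i=6: ✗ (none in [7,7])
  i=7: ✗ (none in [8,8])
  i=8: ✓ (witness j=9)
  i=9: ✗ (none in [10,10])
  i=10: ✗ (none in [11,11])

0, 1, 2, 3, 4, 8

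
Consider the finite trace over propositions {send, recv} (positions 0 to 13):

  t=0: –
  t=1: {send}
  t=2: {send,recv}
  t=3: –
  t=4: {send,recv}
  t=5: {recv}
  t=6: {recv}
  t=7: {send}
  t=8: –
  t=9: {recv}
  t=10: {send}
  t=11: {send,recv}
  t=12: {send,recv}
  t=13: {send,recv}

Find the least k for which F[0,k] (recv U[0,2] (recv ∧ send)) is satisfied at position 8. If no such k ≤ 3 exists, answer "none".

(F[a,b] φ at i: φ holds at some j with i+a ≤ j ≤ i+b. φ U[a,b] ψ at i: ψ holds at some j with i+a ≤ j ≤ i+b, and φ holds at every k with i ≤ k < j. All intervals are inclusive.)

Scan j = 8,9,… for (recv U[0,2] (recv ∧ send)):
  j=8: fails
  j=9: fails
  j=10: fails
  j=11: holds
First hit at j=11, so smallest k = 11-8 = 3.

3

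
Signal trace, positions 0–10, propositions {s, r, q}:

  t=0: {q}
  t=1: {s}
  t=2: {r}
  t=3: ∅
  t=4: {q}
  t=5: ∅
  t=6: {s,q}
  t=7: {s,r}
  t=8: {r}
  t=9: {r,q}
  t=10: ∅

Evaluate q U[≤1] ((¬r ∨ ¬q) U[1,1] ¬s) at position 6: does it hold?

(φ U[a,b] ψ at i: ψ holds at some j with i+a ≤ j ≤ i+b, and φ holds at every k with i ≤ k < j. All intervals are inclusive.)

Need some j in [6,7] with ((¬r ∨ ¬q) U[1,1] ¬s), and q at every k in [6,j-1].
  j=6: ((¬r ∨ ¬q) U[1,1] ¬s) — fails.
  j=7: ((¬r ∨ ¬q) U[1,1] ¬s) holds; q holds at every k in [6,6] → satisfied.

Holds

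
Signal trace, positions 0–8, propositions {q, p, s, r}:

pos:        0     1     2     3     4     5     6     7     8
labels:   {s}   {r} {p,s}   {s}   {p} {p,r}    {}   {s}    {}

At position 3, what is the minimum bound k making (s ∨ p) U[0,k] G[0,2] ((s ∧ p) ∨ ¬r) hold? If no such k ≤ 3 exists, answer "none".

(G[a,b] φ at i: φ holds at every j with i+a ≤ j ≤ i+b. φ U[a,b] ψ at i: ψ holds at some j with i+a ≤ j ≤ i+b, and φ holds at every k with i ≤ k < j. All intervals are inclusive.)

Need earliest j ≥ 3 with G[0,2] ((s ∧ p) ∨ ¬r), and (s ∨ p) at every k in [3,j-1].
  j=3: rhs fails.
  j=4: rhs fails.
  j=5: rhs fails.
  j=6: rhs holds; lhs holds on [3,5]. k = 3.

3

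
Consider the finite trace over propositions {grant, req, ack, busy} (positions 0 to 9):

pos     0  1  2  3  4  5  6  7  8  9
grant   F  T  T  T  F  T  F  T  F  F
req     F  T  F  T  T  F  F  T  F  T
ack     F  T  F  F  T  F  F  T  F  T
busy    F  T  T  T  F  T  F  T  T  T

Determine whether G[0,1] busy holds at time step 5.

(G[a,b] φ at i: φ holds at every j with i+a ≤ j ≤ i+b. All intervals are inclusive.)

Check busy at every j in [5,6]:
  j=5: true
  j=6: false
Fails at j=6 → formula fails.

Does not hold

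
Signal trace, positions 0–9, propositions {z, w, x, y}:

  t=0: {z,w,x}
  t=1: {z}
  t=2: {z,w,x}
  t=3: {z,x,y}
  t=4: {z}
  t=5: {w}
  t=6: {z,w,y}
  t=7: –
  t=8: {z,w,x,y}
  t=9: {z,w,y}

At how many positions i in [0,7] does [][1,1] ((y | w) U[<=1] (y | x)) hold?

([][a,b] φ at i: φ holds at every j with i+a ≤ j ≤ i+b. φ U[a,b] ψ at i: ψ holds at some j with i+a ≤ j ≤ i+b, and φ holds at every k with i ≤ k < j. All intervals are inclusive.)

5

Evaluate at each i in [0,7]:
  i=0: ✗ (fails at j=1)
  i=1: ✓ (all of [2,2])
  i=2: ✓ (all of [3,3])
  i=3: ✗ (fails at j=4)
  i=4: ✓ (all of [5,5])
  i=5: ✓ (all of [6,6])
  i=6: ✗ (fails at j=7)
  i=7: ✓ (all of [8,8])
Positions where it holds: {1, 2, 4, 5, 7} → 5.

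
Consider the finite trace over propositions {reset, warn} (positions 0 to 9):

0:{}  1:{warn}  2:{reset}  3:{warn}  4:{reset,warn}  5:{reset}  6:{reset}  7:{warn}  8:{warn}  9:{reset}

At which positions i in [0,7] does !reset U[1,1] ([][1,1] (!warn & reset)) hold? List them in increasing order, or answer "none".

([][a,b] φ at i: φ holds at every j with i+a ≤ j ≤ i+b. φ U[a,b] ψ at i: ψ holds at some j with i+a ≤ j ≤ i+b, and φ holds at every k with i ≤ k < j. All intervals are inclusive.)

0, 3, 7

Evaluate at each i in [0,7]:
  i=0: ✓ (rhs at j=1; lhs holds on [0,0])
  i=1: ✗ (no rhs in [2,2])
  i=2: ✗ (no rhs in [3,3])
  i=3: ✓ (rhs at j=4; lhs holds on [3,3])
  i=4: ✗ (lhs fails at k=4 before rhs at j=5)
  i=5: ✗ (no rhs in [6,6])
  i=6: ✗ (no rhs in [7,7])
  i=7: ✓ (rhs at j=8; lhs holds on [7,7])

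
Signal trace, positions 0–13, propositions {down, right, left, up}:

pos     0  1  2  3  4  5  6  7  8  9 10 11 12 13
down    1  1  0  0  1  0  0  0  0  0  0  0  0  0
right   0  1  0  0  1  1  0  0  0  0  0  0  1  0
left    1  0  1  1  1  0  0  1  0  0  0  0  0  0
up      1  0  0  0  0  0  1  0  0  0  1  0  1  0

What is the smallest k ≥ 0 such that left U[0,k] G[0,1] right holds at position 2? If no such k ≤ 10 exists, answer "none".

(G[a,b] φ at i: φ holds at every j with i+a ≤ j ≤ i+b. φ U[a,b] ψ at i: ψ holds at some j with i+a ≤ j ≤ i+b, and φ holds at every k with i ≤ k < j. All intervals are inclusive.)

Need earliest j ≥ 2 with G[0,1] right, and left at every k in [2,j-1].
  j=2: rhs fails.
  j=3: rhs fails.
  j=4: rhs holds; lhs holds on [2,3]. k = 2.

2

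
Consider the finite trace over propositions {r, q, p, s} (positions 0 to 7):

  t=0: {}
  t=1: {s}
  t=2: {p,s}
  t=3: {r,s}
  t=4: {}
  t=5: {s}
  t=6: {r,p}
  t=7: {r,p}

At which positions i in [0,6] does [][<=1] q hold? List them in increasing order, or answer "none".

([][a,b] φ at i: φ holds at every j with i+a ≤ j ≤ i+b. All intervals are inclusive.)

Evaluate at each i in [0,6]:
  i=0: ✗ (fails at j=0)
  i=1: ✗ (fails at j=1)
  i=2: ✗ (fails at j=2)
  i=3: ✗ (fails at j=3)
  i=4: ✗ (fails at j=4)
  i=5: ✗ (fails at j=5)
  i=6: ✗ (fails at j=6)

none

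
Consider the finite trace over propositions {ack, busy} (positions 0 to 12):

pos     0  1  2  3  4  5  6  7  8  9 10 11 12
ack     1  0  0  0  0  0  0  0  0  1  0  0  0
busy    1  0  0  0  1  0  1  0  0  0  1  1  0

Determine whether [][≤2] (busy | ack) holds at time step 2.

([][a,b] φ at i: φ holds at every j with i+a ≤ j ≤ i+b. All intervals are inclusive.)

Does not hold

Check (busy | ack) at every j in [2,4]:
  j=2: false
  j=3: false
  j=4: true
Fails at j=2 → formula fails.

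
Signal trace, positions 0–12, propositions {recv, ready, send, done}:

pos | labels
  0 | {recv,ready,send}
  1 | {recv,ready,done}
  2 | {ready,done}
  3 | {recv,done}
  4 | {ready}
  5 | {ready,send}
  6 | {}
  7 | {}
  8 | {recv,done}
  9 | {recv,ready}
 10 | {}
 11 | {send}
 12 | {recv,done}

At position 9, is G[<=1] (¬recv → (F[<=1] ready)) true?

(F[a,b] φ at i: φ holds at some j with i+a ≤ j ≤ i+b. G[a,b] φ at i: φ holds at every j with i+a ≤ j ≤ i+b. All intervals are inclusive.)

Check (¬recv → (F[<=1] ready)) at every j in [9,10]:
  j=9: antecedent false → ✓
  j=10: antecedent true; consequent fails (none in [10,11]) → ✗
Fails at j=10 → formula fails.

False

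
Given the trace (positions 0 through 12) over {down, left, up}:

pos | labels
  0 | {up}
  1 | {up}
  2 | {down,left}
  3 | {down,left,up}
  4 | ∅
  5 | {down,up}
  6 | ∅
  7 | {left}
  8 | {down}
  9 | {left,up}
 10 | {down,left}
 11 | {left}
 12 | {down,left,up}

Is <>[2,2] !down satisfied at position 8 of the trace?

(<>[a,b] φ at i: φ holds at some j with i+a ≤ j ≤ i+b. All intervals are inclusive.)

Check !down at each j in [10,10]:
  j=10: false
No position in the window satisfies it → formula fails.

No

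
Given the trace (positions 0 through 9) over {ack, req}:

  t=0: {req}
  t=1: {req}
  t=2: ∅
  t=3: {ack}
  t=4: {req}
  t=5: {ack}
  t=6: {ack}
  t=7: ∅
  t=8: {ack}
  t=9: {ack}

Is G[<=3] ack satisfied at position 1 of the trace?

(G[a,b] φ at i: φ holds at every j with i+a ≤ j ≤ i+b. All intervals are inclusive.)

Does not hold

Check ack at every j in [1,4]:
  j=1: false
  j=2: false
  j=3: true
  j=4: false
Fails at j=1 → formula fails.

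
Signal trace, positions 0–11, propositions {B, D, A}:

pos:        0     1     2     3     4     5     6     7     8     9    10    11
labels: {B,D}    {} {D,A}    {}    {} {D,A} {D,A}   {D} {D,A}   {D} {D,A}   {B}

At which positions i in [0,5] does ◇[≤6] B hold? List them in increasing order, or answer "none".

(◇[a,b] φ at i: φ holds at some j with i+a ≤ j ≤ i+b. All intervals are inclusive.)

Evaluate at each i in [0,5]:
  i=0: ✓ (witness j=0)
  i=1: ✗ (none in [1,7])
  i=2: ✗ (none in [2,8])
  i=3: ✗ (none in [3,9])
  i=4: ✗ (none in [4,10])
  i=5: ✓ (witness j=11)

0, 5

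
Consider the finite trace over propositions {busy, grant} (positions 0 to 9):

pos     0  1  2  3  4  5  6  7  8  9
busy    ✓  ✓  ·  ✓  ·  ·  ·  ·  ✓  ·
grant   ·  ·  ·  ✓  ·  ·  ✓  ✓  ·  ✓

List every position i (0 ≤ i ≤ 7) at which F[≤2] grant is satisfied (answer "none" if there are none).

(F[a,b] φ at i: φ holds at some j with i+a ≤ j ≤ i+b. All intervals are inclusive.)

1, 2, 3, 4, 5, 6, 7

Evaluate at each i in [0,7]:
  i=0: ✗ (none in [0,2])
  i=1: ✓ (witness j=3)
  i=2: ✓ (witness j=3)
  i=3: ✓ (witness j=3)
  i=4: ✓ (witness j=6)
  i=5: ✓ (witness j=6)
  i=6: ✓ (witness j=6)
  i=7: ✓ (witness j=7)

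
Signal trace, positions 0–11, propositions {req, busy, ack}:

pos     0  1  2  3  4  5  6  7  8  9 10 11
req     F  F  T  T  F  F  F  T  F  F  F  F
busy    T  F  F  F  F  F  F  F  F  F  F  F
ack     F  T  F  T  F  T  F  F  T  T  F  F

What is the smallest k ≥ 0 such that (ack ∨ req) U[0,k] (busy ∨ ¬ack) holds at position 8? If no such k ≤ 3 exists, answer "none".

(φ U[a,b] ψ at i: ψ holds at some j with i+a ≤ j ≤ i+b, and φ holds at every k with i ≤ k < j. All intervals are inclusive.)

2

Need earliest j ≥ 8 with (busy ∨ ¬ack), and (ack ∨ req) at every k in [8,j-1].
  j=8: rhs fails.
  j=9: rhs fails.
  j=10: rhs holds; lhs holds on [8,9]. k = 2.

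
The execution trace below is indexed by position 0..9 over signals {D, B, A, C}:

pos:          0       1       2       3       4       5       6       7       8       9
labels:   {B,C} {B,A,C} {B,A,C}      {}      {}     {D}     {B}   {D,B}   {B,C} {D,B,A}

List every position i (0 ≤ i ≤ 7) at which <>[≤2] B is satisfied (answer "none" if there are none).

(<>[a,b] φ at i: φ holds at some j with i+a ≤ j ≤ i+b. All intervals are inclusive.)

Evaluate at each i in [0,7]:
  i=0: ✓ (witness j=0)
  i=1: ✓ (witness j=1)
  i=2: ✓ (witness j=2)
  i=3: ✗ (none in [3,5])
  i=4: ✓ (witness j=6)
  i=5: ✓ (witness j=6)
  i=6: ✓ (witness j=6)
  i=7: ✓ (witness j=7)

0, 1, 2, 4, 5, 6, 7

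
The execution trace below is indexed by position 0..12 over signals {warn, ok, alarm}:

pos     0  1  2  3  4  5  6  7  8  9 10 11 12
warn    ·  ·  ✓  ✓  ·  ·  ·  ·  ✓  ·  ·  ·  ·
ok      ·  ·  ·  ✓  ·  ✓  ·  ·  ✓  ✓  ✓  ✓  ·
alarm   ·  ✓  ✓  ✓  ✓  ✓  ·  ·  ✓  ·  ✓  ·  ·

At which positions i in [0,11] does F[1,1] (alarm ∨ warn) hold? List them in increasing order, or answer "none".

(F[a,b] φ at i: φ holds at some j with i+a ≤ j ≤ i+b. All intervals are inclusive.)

0, 1, 2, 3, 4, 7, 9

Evaluate at each i in [0,11]:
  i=0: ✓ (witness j=1)
  i=1: ✓ (witness j=2)
  i=2: ✓ (witness j=3)
  i=3: ✓ (witness j=4)
  i=4: ✓ (witness j=5)
  i=5: ✗ (none in [6,6])
  i=6: ✗ (none in [7,7])
  i=7: ✓ (witness j=8)
  i=8: ✗ (none in [9,9])
  i=9: ✓ (witness j=10)
  i=10: ✗ (none in [11,11])
  i=11: ✗ (none in [12,12])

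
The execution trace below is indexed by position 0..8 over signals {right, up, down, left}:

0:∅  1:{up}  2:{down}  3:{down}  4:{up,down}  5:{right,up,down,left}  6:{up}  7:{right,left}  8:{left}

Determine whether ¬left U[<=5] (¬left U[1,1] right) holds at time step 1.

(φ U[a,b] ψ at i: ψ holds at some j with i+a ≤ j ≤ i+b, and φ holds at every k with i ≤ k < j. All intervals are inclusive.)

Need some j in [1,6] with (¬left U[1,1] right), and ¬left at every k in [1,j-1].
  j=1: (¬left U[1,1] right) — fails.
  j=2: (¬left U[1,1] right) — fails.
  j=3: (¬left U[1,1] right) — fails.
  j=4: (¬left U[1,1] right) holds; ¬left holds at every k in [1,3] → satisfied.

Yes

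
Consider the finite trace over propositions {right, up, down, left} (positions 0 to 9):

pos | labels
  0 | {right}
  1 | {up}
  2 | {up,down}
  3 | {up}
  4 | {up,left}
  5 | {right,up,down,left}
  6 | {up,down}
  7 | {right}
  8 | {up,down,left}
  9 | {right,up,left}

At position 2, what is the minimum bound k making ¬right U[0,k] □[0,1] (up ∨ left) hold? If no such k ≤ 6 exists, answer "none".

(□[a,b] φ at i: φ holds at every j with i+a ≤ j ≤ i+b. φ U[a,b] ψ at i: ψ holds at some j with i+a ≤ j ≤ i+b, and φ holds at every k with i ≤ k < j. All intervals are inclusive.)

Need earliest j ≥ 2 with □[0,1] (up ∨ left), and ¬right at every k in [2,j-1].
  j=2: rhs holds (empty prefix). k = 0.

0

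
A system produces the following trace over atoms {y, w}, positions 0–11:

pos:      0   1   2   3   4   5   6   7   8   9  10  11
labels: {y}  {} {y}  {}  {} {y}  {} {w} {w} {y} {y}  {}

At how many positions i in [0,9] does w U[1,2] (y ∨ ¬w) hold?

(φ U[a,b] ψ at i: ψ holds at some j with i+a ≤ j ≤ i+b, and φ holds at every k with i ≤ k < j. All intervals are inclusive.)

Evaluate at each i in [0,9]:
  i=0: ✗ (lhs fails at k=0 before rhs at j=1)
  i=1: ✗ (lhs fails at k=1 before rhs at j=2)
  i=2: ✗ (lhs fails at k=2 before rhs at j=3)
  i=3: ✗ (lhs fails at k=3 before rhs at j=4)
  i=4: ✗ (lhs fails at k=4 before rhs at j=5)
  i=5: ✗ (lhs fails at k=5 before rhs at j=6)
  i=6: ✗ (no rhs in [7,8])
  i=7: ✓ (rhs at j=9; lhs holds on [7,8])
  i=8: ✓ (rhs at j=9; lhs holds on [8,8])
  i=9: ✗ (lhs fails at k=9 before rhs at j=10)
Positions where it holds: {7, 8} → 2.

2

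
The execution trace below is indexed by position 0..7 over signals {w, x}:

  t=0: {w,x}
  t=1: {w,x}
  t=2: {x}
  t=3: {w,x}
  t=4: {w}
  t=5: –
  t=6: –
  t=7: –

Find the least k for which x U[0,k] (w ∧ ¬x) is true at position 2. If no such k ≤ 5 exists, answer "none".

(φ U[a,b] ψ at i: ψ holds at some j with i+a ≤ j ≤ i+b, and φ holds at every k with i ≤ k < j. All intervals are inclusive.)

2

Need earliest j ≥ 2 with (w ∧ ¬x), and x at every k in [2,j-1].
  j=2: rhs fails.
  j=3: rhs fails.
  j=4: rhs holds; lhs holds on [2,3]. k = 2.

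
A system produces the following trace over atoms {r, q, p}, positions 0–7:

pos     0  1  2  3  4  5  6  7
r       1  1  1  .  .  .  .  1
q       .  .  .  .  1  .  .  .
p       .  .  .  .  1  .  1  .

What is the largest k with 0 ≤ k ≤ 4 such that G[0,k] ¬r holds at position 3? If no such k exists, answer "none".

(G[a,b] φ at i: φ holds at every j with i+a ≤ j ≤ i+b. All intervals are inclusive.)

¬r must hold from j=3 onward; find where it first fails.
  j=3: holds
  j=4: holds
  j=5: holds
  j=6: holds
  j=7: fails
Holds on [3,6], so largest k = 3.

3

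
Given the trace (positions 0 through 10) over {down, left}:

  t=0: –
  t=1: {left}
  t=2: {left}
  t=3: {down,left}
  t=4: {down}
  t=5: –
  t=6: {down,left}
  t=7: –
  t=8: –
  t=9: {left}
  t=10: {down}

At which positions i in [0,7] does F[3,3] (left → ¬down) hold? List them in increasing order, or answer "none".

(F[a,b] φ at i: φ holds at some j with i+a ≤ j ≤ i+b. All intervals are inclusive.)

1, 2, 4, 5, 6, 7

Evaluate at each i in [0,7]:
  i=0: ✗ (none in [3,3])
  i=1: ✓ (witness j=4)
  i=2: ✓ (witness j=5)
  i=3: ✗ (none in [6,6])
  i=4: ✓ (witness j=7)
  i=5: ✓ (witness j=8)
  i=6: ✓ (witness j=9)
  i=7: ✓ (witness j=10)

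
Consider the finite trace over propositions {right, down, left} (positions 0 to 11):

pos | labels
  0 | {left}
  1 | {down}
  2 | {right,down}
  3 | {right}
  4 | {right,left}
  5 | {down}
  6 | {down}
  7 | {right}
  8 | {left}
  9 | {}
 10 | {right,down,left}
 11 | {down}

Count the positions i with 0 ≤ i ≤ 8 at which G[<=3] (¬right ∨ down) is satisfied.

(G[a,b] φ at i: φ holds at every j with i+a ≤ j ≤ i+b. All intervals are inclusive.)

1

Evaluate at each i in [0,8]:
  i=0: ✗ (fails at j=3)
  i=1: ✗ (fails at j=3)
  i=2: ✗ (fails at j=3)
  i=3: ✗ (fails at j=3)
  i=4: ✗ (fails at j=4)
  i=5: ✗ (fails at j=7)
  i=6: ✗ (fails at j=7)
  i=7: ✗ (fails at j=7)
  i=8: ✓ (all of [8,11])
Positions where it holds: {8} → 1.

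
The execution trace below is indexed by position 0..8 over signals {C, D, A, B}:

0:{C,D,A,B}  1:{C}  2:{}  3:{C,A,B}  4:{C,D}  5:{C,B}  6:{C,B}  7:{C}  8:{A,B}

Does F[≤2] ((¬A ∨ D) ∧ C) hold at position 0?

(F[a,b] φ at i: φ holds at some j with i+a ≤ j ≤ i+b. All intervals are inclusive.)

Check ((¬A ∨ D) ∧ C) at each j in [0,2]:
  j=0: true
  j=1: true
  j=2: false
Found at j=0 → formula holds.

Yes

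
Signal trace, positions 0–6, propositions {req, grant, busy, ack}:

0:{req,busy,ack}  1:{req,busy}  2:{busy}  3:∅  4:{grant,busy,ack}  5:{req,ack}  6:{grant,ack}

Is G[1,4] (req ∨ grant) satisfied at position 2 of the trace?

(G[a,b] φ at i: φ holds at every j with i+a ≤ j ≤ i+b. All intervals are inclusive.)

Does not hold

Check (req ∨ grant) at every j in [3,6]:
  j=3: false
  j=4: true
  j=5: true
  j=6: true
Fails at j=3 → formula fails.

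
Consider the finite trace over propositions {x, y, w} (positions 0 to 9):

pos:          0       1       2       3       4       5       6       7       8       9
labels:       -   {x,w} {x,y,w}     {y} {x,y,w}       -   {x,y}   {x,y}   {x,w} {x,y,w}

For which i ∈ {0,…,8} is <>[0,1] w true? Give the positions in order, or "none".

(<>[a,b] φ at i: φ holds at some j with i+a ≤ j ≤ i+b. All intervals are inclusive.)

0, 1, 2, 3, 4, 7, 8

Evaluate at each i in [0,8]:
  i=0: ✓ (witness j=1)
  i=1: ✓ (witness j=1)
  i=2: ✓ (witness j=2)
  i=3: ✓ (witness j=4)
  i=4: ✓ (witness j=4)
  i=5: ✗ (none in [5,6])
  i=6: ✗ (none in [6,7])
  i=7: ✓ (witness j=8)
  i=8: ✓ (witness j=8)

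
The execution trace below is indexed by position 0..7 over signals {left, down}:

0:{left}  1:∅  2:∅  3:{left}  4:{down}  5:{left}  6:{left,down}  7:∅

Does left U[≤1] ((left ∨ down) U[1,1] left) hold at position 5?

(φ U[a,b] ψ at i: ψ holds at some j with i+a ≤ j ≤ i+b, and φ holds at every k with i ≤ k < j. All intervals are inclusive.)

True

Need some j in [5,6] with ((left ∨ down) U[1,1] left), and left at every k in [5,j-1].
  j=5: ((left ∨ down) U[1,1] left) holds; no prefix to check → satisfied.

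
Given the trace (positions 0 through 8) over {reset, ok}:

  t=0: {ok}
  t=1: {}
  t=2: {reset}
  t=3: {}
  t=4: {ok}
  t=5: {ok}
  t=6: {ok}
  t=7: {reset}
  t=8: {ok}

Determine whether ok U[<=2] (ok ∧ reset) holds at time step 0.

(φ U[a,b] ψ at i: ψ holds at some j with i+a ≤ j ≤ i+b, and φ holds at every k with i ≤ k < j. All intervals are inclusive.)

Need some j in [0,2] with (ok ∧ reset), and ok at every k in [0,j-1].
  j=0: (ok ∧ reset) false.
  j=1: (ok ∧ reset) false.
  j=2: (ok ∧ reset) false.
No j in the window works → until fails.

No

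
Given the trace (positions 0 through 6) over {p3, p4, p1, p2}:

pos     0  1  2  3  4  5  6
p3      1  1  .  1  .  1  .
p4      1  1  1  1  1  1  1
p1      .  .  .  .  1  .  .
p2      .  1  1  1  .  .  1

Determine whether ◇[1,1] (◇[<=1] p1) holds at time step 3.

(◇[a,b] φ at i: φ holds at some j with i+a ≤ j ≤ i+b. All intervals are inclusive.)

True

Check ◇[<=1] p1 at each j in [4,4]:
  j=4: holds (witness at 4)
Found at j=4 → formula holds.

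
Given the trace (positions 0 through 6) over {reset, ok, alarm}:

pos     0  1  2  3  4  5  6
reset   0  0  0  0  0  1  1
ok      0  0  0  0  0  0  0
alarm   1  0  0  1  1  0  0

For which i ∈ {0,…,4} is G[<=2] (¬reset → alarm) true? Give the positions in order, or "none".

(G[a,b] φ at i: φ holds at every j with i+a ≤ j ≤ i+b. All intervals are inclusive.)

3, 4

Evaluate at each i in [0,4]:
  i=0: ✗ (fails at j=1)
  i=1: ✗ (fails at j=1)
  i=2: ✗ (fails at j=2)
  i=3: ✓ (all of [3,5])
  i=4: ✓ (all of [4,6])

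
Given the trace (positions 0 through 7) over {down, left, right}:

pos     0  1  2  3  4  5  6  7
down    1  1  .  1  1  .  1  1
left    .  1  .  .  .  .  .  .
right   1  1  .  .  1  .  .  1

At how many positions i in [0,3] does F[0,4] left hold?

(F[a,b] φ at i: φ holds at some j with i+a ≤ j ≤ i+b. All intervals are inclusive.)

Evaluate at each i in [0,3]:
  i=0: ✓ (witness j=1)
  i=1: ✓ (witness j=1)
  i=2: ✗ (none in [2,6])
  i=3: ✗ (none in [3,7])
Positions where it holds: {0, 1} → 2.

2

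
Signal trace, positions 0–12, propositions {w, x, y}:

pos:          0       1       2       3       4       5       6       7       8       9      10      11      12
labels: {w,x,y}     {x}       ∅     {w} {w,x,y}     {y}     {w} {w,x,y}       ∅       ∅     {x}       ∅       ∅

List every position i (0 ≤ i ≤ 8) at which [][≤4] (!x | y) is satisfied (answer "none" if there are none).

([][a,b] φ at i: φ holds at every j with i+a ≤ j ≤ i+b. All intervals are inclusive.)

2, 3, 4, 5

Evaluate at each i in [0,8]:
  i=0: ✗ (fails at j=1)
  i=1: ✗ (fails at j=1)
  i=2: ✓ (all of [2,6])
  i=3: ✓ (all of [3,7])
  i=4: ✓ (all of [4,8])
  i=5: ✓ (all of [5,9])
  i=6: ✗ (fails at j=10)
  i=7: ✗ (fails at j=10)
  i=8: ✗ (fails at j=10)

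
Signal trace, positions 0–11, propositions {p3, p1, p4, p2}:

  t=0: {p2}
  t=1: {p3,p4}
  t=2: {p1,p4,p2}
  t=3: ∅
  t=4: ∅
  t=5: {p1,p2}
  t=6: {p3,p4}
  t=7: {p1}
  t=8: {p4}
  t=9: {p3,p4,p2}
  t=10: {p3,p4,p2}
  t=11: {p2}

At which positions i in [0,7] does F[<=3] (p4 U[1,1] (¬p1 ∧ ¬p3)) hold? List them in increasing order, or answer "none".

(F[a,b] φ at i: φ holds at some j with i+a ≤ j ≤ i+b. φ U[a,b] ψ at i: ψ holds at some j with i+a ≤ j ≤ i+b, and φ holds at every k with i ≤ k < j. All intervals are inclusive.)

0, 1, 2, 7

Evaluate at each i in [0,7]:
  i=0: ✓ (witness j=2)
  i=1: ✓ (witness j=2)
  i=2: ✓ (witness j=2)
  i=3: ✗ (none in [3,6])
  i=4: ✗ (none in [4,7])
  i=5: ✗ (none in [5,8])
  i=6: ✗ (none in [6,9])
  i=7: ✓ (witness j=10)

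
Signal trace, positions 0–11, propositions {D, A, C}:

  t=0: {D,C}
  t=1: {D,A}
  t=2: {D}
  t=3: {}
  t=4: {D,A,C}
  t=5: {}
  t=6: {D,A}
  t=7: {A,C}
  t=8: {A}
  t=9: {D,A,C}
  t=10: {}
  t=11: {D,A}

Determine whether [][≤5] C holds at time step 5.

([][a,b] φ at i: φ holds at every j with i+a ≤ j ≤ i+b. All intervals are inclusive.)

Check C at every j in [5,10]:
  j=5: false
  j=6: false
  j=7: true
  j=8: false
  j=9: true
  j=10: false
Fails at j=5 → formula fails.

No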